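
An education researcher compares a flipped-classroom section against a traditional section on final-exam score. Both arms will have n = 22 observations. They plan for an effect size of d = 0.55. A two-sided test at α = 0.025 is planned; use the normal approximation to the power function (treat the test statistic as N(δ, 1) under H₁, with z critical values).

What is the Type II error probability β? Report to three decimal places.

Noncentrality parameter: δ = d·√(n/2) = 0.55 × √(22/2) = 1.8241
Two-sided α = 0.025 → critical value z_{0.0125} = 2.241.
Power = Φ(δ − 2.241) + Φ(−δ − 2.241) = Φ(-0.417) + Φ(-4.066) = 0.3382 + 0.0000 = 0.3383.
Type II error: β = 1 − power = 1 − 0.3383 = 0.6617.

β ≈ 0.662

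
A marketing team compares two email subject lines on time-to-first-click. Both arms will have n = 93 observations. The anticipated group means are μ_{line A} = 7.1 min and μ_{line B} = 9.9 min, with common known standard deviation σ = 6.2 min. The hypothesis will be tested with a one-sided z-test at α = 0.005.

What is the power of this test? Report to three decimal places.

Power ≈ 0.693

Standardized effect: d = |μ_{line A} − μ_{line B}| / σ = |7.1 − 9.9| / 6.2 = 0.4516
Noncentrality parameter: δ = d·√(n/2) = 0.4516 × √(93/2) = 3.0796
Critical value for a one-sided test at α = 0.005: z_α = 2.576.
Power = Φ(δ − 2.576) = Φ(0.504) = 0.6928.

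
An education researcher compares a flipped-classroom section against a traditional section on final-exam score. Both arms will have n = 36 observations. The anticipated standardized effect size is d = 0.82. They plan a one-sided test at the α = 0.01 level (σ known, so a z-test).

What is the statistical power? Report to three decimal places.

Power ≈ 0.875

Noncentrality parameter: δ = d·√(n/2) = 0.82 × √(36/2) = 3.4790
Critical value for a one-sided test at α = 0.01: z_α = 2.326.
Power = Φ(δ − 2.326) = Φ(1.153) = 0.8755.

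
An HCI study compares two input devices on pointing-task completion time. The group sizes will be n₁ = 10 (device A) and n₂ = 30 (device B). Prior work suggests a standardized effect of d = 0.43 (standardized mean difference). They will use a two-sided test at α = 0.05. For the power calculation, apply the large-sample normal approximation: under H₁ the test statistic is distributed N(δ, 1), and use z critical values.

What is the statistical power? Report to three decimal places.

Power ≈ 0.218

Noncentrality parameter: δ = d / √(1/n₁ + 1/n₂) = 0.43 / √(1/10 + 1/30) = 1.1776
Critical value for a two-sided test at α = 0.05: z_{α/2} = 1.960.
Power = Φ(δ − 1.960) + Φ(−δ − 1.960) = Φ(-0.782) + Φ(-3.138) = 0.2170 + 0.0009 = 0.2179.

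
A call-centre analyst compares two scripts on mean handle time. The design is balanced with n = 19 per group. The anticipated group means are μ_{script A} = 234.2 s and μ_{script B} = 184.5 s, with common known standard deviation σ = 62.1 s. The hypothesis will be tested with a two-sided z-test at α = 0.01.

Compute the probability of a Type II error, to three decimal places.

β ≈ 0.543

Standardized effect: d = |μ_{script A} − μ_{script B}| / σ = |234.2 − 184.5| / 62.1 = 0.8003
Noncentrality parameter: δ = d·√(n/2) = 0.8003 × √(19/2) = 2.4668
Critical value for a two-sided test at α = 0.01: z_{α/2} = 2.576.
Power = Φ(δ − 2.576) + Φ(−δ − 2.576) = Φ(-0.109) + Φ(-5.043) = 0.4566 + 0.0000 = 0.4566.
Type II error: β = 1 − power = 1 − 0.4566 = 0.5434.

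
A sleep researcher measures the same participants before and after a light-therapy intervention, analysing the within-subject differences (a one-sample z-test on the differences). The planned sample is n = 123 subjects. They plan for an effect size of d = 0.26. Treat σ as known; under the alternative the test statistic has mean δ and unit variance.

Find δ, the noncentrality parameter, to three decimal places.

δ = d·√n = 0.26 × √123 = 2.8835

δ ≈ 2.884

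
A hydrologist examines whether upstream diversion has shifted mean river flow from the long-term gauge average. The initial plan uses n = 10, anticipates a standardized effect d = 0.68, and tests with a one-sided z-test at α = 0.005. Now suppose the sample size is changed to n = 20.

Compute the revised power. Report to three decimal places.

Power ≈ 0.679

With n = 20: δ = d·√n = 0.68 × √20 = 3.0411. Critical value z_{0.005} = 2.576.
Revised power = P(Z > 2.576 − δ) = Φ(0.465) = 0.6791.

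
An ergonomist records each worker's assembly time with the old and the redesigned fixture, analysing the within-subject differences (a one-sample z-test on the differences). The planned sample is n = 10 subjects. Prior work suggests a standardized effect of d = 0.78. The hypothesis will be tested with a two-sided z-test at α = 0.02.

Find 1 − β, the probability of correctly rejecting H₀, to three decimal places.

Power ≈ 0.556

Noncentrality parameter: δ = d·√n = 0.78 × √10 = 2.4666
Two-sided α = 0.02 → critical value z_{0.01} = 2.326.
Power = Φ(δ − 2.326) + Φ(−δ − 2.326) = Φ(0.140) + Φ(-4.793) = 0.5558 + 0.0000 = 0.5558.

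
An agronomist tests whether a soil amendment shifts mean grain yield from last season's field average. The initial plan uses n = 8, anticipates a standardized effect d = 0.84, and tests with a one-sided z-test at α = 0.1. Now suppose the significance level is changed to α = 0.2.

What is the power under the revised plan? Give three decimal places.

Power ≈ 0.938

δ = d·√n = 0.84 × √8 = 2.3759 (unchanged). New critical value: z_{0.2} = 0.842.
Revised power = P(Z > 0.842 − δ) = Φ(1.534) = 0.9375.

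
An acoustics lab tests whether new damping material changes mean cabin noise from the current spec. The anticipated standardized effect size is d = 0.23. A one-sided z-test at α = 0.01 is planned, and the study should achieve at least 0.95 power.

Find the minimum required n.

For power 0.95 need Φ(δ − z_{0.01}) = 0.95, so δ = z_{0.01} + z_{0.05} = 2.326 + 1.645 = 3.971.
δ = d·√n ⇒ n = (δ/d)² = (3.971 / 0.23)² = 298.12.
Round up to the next whole unit.

n = 299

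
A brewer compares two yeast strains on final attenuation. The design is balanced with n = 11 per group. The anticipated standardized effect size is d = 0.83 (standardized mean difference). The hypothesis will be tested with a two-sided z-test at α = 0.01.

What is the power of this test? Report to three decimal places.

Power ≈ 0.265

Noncentrality parameter: δ = d·√(n/2) = 0.83 × √(11/2) = 1.9465
Two-sided α = 0.01 → critical value z_{0.005} = 2.576.
Power = Φ(δ − 2.576) + Φ(−δ − 2.576) = Φ(-0.629) + Φ(-4.522) = 0.2646 + 0.0000 = 0.2646.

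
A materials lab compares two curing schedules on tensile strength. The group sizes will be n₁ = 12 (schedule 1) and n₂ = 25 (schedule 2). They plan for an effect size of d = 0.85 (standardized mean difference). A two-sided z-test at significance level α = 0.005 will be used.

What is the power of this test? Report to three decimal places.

Power ≈ 0.349

Noncentrality parameter: δ = d / √(1/n₁ + 1/n₂) = 0.85 / √(1/12 + 1/25) = 2.4204
Critical value for a two-sided test at α = 0.005: z_{α/2} = 2.807.
Power = Φ(δ − 2.807) + Φ(−δ − 2.807) = Φ(-0.387) + Φ(-5.227) = 0.3495 + 0.0000 = 0.3495.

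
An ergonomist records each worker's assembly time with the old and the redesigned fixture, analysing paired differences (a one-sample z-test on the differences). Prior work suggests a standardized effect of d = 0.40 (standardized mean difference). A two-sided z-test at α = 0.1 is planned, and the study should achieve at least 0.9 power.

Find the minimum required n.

For power 0.9 need Φ(δ − z_{0.05}) = 0.9, so δ = z_{0.05} + z_{0.10} = 1.645 + 1.282 = 2.926.
(Ignoring the negligible lower-tail rejection probability gives the usual closed-form inversion.)
δ = d·√n ⇒ n = (δ/d)² = (2.926 / 0.40)² = 53.52.
Round up to the next whole unit.

n = 54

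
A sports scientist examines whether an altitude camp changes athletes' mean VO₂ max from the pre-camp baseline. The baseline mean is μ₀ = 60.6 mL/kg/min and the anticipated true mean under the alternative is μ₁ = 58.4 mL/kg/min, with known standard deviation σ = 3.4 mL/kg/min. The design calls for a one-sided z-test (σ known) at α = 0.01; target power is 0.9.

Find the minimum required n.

Standardized effect: d = |μ₁ − μ₀| / σ = |58.4 − 60.6| / 3.4 = 0.6471
Set Φ(δ − 2.326) = 0.9; then δ − 2.326 = Φ⁻¹(0.9) = 1.282, giving δ = 3.608.
δ = d·√n ⇒ n = (δ/d)² = (3.608 / 0.6471)² = 31.09.
Round up to the next whole unit.

n = 32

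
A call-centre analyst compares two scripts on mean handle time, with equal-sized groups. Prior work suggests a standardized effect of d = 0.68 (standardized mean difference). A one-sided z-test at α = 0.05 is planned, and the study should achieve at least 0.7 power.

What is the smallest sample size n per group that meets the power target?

Set Φ(δ − 1.645) = 0.7; then δ − 1.645 = Φ⁻¹(0.7) = 0.524, giving δ = 2.169.
δ = d·√(n/2) ⇒ n = 2(δ/d)² = 2 × (2.169 / 0.68)² = 20.35.
Rounding up, n = 21 per group.

n = 21 per group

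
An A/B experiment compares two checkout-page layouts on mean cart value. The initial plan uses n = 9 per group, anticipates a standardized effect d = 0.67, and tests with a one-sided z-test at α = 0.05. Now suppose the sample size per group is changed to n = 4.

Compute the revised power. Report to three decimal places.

Power ≈ 0.243

With n = 4 per group: δ = d·√(n/2) = 0.67 × √(4/2) = 0.9475. Critical value z_{0.05} = 1.645.
Revised power = P(Z > 1.645 − δ) = Φ(-0.697) = 0.2428.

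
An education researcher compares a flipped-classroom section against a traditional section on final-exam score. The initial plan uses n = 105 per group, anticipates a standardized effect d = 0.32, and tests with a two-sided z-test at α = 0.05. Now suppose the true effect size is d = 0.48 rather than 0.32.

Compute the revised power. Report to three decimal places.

Power ≈ 0.935

With d = 0.48: δ = d·√(n/2) = 0.48 × √(105/2) = 3.4779. Critical value z_{0.025} = 1.960.
Revised power = Φ(δ − 1.960) + Φ(−δ − 1.960) = Φ(1.518) + Φ(-5.438) = 0.9355 + 0.0000 = 0.9355.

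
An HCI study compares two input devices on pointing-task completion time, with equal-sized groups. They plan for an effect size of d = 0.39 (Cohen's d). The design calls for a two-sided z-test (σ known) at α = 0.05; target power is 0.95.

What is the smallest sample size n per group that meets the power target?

Set Φ(δ − 1.960) = 0.95; then δ − 1.960 = Φ⁻¹(0.95) = 1.645, giving δ = 3.605.
(For δ > 0 the lower-tail rejection region contributes negligibly to power, so the one-term inversion is standard.)
δ = d·√(n/2) ⇒ n = 2(δ/d)² = 2 × (3.605 / 0.39)² = 170.87.
Round up to the next whole unit.

n = 171 per group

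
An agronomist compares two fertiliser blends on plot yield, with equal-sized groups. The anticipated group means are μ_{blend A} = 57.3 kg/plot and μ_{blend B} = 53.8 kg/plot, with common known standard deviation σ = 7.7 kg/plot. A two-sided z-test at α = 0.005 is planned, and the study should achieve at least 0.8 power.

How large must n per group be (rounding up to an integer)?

n = 129 per group

Standardized effect: d = |μ_{blend A} − μ_{blend B}| / σ = |57.3 − 53.8| / 7.7 = 0.4545
For power 0.8 need Φ(δ − z_{0.0025}) = 0.8, so δ = z_{0.0025} + z_{0.20} = 2.807 + 0.842 = 3.649.
(For δ > 0 the lower-tail rejection region contributes negligibly to power, so the one-term inversion is standard.)
δ = d·√(n/2) ⇒ n = 2(δ/d)² = 2 × (3.649 / 0.4545)² = 128.87.
Round up to the next whole unit.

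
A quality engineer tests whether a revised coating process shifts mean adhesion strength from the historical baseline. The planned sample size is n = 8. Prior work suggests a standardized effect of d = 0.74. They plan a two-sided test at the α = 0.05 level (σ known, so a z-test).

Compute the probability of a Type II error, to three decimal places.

β ≈ 0.447

Noncentrality parameter: δ = d·√n = 0.74 × √8 = 2.0930
Critical value for a two-sided test at α = 0.05: z_{α/2} = 1.960.
Power = Φ(δ − 1.960) + Φ(−δ − 1.960) = Φ(0.133) + Φ(-4.053) = 0.5529 + 0.0000 = 0.5530.
Type II error: β = 1 − power = 1 − 0.5530 = 0.4470.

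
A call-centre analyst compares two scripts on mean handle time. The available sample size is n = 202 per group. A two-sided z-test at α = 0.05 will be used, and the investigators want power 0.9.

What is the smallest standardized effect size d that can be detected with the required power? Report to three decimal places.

d ≈ 0.323

Need Φ(δ − 1.960) = 0.9, so δ = 1.960 + 1.282 = 3.242.
(The second rejection-region term Φ(−δ − z_{α/2}) is negligible and dropped.)
δ = d·√(n/2) ⇒ d = δ/√(n/2) = 3.242/√(202/2) = 0.3225.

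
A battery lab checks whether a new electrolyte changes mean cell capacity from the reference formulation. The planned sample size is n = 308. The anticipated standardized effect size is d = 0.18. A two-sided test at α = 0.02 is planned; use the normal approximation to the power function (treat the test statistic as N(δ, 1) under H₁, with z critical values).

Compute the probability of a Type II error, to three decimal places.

Noncentrality parameter: λ = d·√n = 0.18 × √308 = 3.1590
Two-sided α = 0.02 → critical value z_{0.01} = 2.326.
Power = Φ(λ − 2.326) + Φ(−λ − 2.326) = Φ(0.833) + Φ(-5.485) = 0.7975 + 0.0000 = 0.7975.
Type II error: β = 1 − power = 1 − 0.7975 = 0.2025.

β ≈ 0.203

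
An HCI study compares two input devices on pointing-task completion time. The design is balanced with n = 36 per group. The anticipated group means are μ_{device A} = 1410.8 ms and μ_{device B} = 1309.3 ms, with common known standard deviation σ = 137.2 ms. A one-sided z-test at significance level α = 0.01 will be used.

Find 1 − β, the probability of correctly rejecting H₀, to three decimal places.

Standardized effect: d = |μ_{device A} − μ_{device B}| / σ = |1410.8 − 1309.3| / 137.2 = 0.7398
Noncentrality parameter: δ = d·√(n/2) = 0.7398 × √(36/2) = 3.1387
Critical value for a one-sided test at α = 0.01: z_α = 2.326.
Power = P(Z > 2.326 − δ) = Φ(0.812) = 0.7917.

Power ≈ 0.792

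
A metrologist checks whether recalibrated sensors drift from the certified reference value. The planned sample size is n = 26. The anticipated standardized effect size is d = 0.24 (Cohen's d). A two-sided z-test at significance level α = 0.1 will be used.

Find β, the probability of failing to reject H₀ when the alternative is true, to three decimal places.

Noncentrality parameter: δ = d·√n = 0.24 × √26 = 1.2238
Two-sided α = 0.1 → critical value z_{0.05} = 1.645.
Power = Φ(δ − 1.645) + Φ(−δ − 1.645) = Φ(-0.421) + Φ(-2.869) = 0.3368 + 0.0021 = 0.3389.
Type II error: β = 1 − power = 1 − 0.3389 = 0.6611.

β ≈ 0.661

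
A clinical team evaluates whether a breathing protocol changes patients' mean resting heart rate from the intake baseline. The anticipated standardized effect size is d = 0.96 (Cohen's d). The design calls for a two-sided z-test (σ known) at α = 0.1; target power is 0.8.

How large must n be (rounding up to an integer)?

n = 7

For power 0.8 need Φ(δ − z_{0.05}) = 0.8, so δ = z_{0.05} + z_{0.20} = 1.645 + 0.842 = 2.486.
(For δ > 0 the lower-tail rejection region contributes negligibly to power, so the one-term inversion is standard.)
δ = d·√n ⇒ n = (δ/d)² = (2.486 / 0.96)² = 6.71.
Round up to the next whole unit.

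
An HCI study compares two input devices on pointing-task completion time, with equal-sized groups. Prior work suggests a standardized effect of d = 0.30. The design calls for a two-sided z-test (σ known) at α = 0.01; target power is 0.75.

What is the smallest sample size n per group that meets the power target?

n = 235 per group

Set Φ(δ − 2.576) = 0.75; then δ − 2.576 = Φ⁻¹(0.75) = 0.674, giving δ = 3.250.
(For δ > 0 the lower-tail rejection region contributes negligibly to power, so the one-term inversion is standard.)
δ = d·√(n/2) ⇒ n = 2(δ/d)² = 2 × (3.250 / 0.30)² = 234.77.
Rounding up, n = 235 per group.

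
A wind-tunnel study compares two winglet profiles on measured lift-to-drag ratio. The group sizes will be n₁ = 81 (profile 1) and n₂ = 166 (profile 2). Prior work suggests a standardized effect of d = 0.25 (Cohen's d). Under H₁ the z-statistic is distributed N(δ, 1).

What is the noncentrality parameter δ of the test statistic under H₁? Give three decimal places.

δ ≈ 1.845

The noncentrality parameter scales effect size by the design's sample-size factor: δ = d / √(1/n₁ + 1/n₂) = 0.25 / √(1/81 + 1/166) = 1.8445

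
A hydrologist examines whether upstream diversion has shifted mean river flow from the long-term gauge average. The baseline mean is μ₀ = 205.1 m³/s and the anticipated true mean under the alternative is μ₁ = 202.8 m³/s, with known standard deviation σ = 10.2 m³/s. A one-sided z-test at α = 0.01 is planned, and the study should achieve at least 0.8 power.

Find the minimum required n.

Standardized effect: d = |μ₁ − μ₀| / σ = |202.8 − 205.1| / 10.2 = 0.2255
For power 0.8 need Φ(δ − z_{0.01}) = 0.8, so δ = z_{0.01} + z_{0.20} = 2.326 + 0.842 = 3.168.
δ = d·√n ⇒ n = (δ/d)² = (3.168 / 0.2255)² = 197.38.
Round up to the next whole unit.

n = 198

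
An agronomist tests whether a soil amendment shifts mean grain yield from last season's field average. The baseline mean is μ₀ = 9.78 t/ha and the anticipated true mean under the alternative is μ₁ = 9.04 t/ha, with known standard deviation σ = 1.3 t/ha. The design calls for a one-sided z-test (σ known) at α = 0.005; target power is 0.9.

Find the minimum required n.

n = 46

Standardized effect: d = |μ₁ − μ₀| / σ = |9.04 − 9.78| / 1.3 = 0.5692
For power 0.9 need Φ(δ − z_{0.005}) = 0.9, so δ = z_{0.005} + z_{0.10} = 2.576 + 1.282 = 3.857.
δ = d·√n ⇒ n = (δ/d)² = (3.857 / 0.5692)² = 45.92.
Rounding up, n = 46.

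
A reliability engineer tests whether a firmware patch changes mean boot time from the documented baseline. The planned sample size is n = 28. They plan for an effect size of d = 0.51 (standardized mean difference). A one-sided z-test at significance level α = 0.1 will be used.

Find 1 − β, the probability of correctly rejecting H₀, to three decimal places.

Noncentrality parameter: δ = d·√n = 0.51 × √28 = 2.6987
One-sided α = 0.1 → critical value z_{0.1} = 1.282.
Power = Φ(δ − 1.282) = Φ(1.417) = 0.9218.

Power ≈ 0.922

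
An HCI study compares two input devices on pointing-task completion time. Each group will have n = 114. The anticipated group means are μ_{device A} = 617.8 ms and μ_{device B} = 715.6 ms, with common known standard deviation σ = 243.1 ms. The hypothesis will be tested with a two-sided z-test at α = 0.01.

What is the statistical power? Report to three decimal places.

Standardized effect: d = |μ_{device A} − μ_{device B}| / σ = |617.8 − 715.6| / 243.1 = 0.4023
Noncentrality parameter: δ = d·√(n/2) = 0.4023 × √(114/2) = 3.0373
Critical value for a two-sided test at α = 0.01: z_{α/2} = 2.576.
Power = Φ(δ − 2.576) + Φ(−δ − 2.576) = Φ(0.461) + Φ(-5.613) = 0.6778 + 0.0000 = 0.6778.

Power ≈ 0.678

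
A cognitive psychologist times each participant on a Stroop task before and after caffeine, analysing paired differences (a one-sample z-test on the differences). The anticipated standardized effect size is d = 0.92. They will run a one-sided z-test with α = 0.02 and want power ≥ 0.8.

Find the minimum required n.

Set Φ(δ − 2.054) = 0.8; then δ − 2.054 = Φ⁻¹(0.8) = 0.842, giving δ = 2.895.
δ = d·√n ⇒ n = (δ/d)² = (2.895 / 0.92)² = 9.90.
Round up to the next whole unit.

n = 10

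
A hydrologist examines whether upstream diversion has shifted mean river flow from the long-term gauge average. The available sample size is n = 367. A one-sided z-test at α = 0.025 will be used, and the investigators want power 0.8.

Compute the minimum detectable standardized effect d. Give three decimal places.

d ≈ 0.146

Need Φ(δ − 1.960) = 0.8, so δ = 1.960 + 0.842 = 2.802.
δ = d·√n ⇒ d = δ/√n = 2.802/√367 = 0.1462.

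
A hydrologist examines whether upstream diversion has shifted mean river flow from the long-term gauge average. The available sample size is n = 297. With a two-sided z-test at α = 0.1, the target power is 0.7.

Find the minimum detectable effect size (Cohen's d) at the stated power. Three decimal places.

Required noncentrality: δ = z_{0.05} + z_{0.30} = 1.645 + 0.524 = 2.169.
(Lower-tail contribution to power is negligible for δ > 0.)
δ = d·√n ⇒ d = δ/√n = 2.169/√297 = 0.1259.

d ≈ 0.126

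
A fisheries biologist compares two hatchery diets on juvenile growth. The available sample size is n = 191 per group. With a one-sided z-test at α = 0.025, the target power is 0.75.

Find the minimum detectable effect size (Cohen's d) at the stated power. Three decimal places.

d ≈ 0.270

Need Φ(δ − 1.960) = 0.75, so δ = 1.960 + 0.674 = 2.634.
δ = d·√(n/2) ⇒ d = δ/√(n/2) = 2.634/√(191/2) = 0.2696.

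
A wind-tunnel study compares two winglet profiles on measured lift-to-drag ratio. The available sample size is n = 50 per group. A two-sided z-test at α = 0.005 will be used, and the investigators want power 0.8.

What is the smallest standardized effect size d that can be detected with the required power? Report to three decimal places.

d ≈ 0.730

Need Φ(δ − 2.807) = 0.8, so δ = 2.807 + 0.842 = 3.649.
(The second rejection-region term Φ(−δ − z_{α/2}) is negligible and dropped.)
δ = d·√(n/2) ⇒ d = δ/√(n/2) = 3.649/√(50/2) = 0.7297.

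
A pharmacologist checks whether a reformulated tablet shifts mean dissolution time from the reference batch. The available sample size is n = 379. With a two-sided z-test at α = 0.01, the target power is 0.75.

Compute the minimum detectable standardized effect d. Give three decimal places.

d ≈ 0.167

Required noncentrality: δ = z_{0.005} + z_{0.25} = 2.576 + 0.674 = 3.250.
(The second rejection-region term Φ(−δ − z_{α/2}) is negligible and dropped.)
δ = d·√n ⇒ d = δ/√n = 3.250/√379 = 0.1670.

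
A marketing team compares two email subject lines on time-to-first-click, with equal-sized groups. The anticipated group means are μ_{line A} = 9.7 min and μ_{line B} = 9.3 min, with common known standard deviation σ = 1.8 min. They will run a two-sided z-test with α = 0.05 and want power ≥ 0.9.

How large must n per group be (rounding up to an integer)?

Standardized effect: d = |μ_{line A} − μ_{line B}| / σ = |9.7 − 9.3| / 1.8 = 0.2222
Set Φ(δ − 1.960) = 0.9; then δ − 1.960 = Φ⁻¹(0.9) = 1.282, giving δ = 3.242.
(Ignoring the negligible lower-tail rejection probability gives the usual closed-form inversion.)
δ = d·√(n/2) ⇒ n = 2(δ/d)² = 2 × (3.242 / 0.2222)² = 425.55.
Round up to the next whole unit.

n = 426 per group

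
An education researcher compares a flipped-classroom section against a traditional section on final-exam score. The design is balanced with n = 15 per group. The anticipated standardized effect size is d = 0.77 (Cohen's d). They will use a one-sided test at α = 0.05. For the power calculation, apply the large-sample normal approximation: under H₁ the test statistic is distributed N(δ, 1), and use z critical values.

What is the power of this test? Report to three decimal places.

Power ≈ 0.679

Noncentrality parameter: δ = d·√(n/2) = 0.77 × √(15/2) = 2.1087
One-sided α = 0.05 → critical value z_{0.05} = 1.645.
Power = Φ(δ − 1.645) = Φ(0.464) = 0.6786.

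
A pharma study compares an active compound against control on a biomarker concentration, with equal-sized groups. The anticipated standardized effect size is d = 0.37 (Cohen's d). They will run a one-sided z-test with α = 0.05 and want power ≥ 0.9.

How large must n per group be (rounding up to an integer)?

Set Φ(δ − 1.645) = 0.9; then δ − 1.645 = Φ⁻¹(0.9) = 1.282, giving δ = 2.926.
δ = d·√(n/2) ⇒ n = 2(δ/d)² = 2 × (2.926 / 0.37)² = 125.11.
Rounding up, n = 126 per group.

n = 126 per group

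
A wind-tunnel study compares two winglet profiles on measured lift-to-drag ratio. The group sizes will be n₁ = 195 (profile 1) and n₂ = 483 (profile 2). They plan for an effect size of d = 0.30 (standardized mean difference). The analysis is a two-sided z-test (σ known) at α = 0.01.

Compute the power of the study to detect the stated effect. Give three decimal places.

Power ≈ 0.831

Noncentrality parameter: λ = d / √(1/n₁ + 1/n₂) = 0.30 / √(1/195 + 1/483) = 3.5359
Critical value for a two-sided test at α = 0.01: z_{α/2} = 2.576.
Power = Φ(λ − 2.576) + Φ(−λ − 2.576) = Φ(0.960) + Φ(-6.112) = 0.8315 + 0.0000 = 0.8315.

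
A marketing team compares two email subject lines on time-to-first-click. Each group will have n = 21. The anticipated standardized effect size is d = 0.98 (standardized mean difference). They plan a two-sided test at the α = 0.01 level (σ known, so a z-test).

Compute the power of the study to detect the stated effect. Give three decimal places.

Power ≈ 0.726

Noncentrality parameter: δ = d·√(n/2) = 0.98 × √(21/2) = 3.1756
Critical value for a two-sided test at α = 0.01: z_{α/2} = 2.576.
Power = Φ(δ − 2.576) + Φ(−δ − 2.576) = Φ(0.600) + Φ(-5.751) = 0.7257 + 0.0000 = 0.7257.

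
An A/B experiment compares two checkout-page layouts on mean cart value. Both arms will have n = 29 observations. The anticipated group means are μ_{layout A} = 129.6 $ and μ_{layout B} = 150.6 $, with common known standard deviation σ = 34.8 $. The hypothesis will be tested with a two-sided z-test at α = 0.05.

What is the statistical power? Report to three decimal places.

Power ≈ 0.632

Standardized effect: d = |μ_{layout A} − μ_{layout B}| / σ = |129.6 − 150.6| / 34.8 = 0.6034
Noncentrality parameter: δ = d·√(n/2) = 0.6034 × √(29/2) = 2.2979
Two-sided α = 0.05 → critical value z_{0.025} = 1.960.
Power = Φ(δ − 1.960) + Φ(−δ − 1.960) = Φ(0.338) + Φ(-4.258) = 0.6323 + 0.0000 = 0.6323.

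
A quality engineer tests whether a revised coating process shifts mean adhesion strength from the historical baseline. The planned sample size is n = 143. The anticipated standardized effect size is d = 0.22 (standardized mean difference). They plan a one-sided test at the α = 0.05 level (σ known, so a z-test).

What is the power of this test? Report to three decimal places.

Noncentrality parameter: δ = d·√n = 0.22 × √143 = 2.6308
Critical value for a one-sided test at α = 0.05: z_α = 1.645.
Power = Φ(δ − 1.645) = Φ(0.986) = 0.8379.

Power ≈ 0.838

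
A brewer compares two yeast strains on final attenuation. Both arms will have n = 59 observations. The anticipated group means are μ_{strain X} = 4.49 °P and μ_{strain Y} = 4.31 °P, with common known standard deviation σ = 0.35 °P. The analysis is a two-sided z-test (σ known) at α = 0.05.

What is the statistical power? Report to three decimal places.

Power ≈ 0.798

Standardized effect: d = |μ_{strain X} − μ_{strain Y}| / σ = |4.49 − 4.31| / 0.35 = 0.5143
Noncentrality parameter: δ = d·√(n/2) = 0.5143 × √(59/2) = 2.7933
Two-sided α = 0.05 → critical value z_{0.025} = 1.960.
Power = Φ(δ − 1.960) + Φ(−δ − 1.960) = Φ(0.833) + Φ(-4.753) = 0.7977 + 0.0000 = 0.7977.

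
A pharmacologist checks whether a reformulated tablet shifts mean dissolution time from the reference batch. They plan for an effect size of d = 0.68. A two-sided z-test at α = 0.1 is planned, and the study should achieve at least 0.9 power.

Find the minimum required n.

Set Φ(δ − 1.645) = 0.9; then δ − 1.645 = Φ⁻¹(0.9) = 1.282, giving δ = 2.926.
(The Φ(−δ − z_{α/2}) term is vanishingly small for δ > 0 and is dropped in the standard sample-size formula.)
δ = d·√n ⇒ n = (δ/d)² = (2.926 / 0.68)² = 18.52.
Rounding up, n = 19.

n = 19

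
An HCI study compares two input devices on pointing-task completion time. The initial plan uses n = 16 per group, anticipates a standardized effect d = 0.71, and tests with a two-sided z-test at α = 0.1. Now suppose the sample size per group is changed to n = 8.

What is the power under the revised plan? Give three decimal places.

Power ≈ 0.412

With n = 8 per group: δ = d·√(n/2) = 0.71 × √(8/2) = 1.4200. Critical value z_{0.05} = 1.645.
Revised power = Φ(δ − 1.645) + Φ(−δ − 1.645) = Φ(-0.225) + Φ(-3.065) = 0.4110 + 0.0011 = 0.4121.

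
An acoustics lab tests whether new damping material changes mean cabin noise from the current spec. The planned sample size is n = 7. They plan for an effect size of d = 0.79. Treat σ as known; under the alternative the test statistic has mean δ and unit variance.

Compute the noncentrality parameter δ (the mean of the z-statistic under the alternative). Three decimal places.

δ ≈ 2.090

The noncentrality parameter scales effect size by the design's sample-size factor: δ = d·√n = 0.79 × √7 = 2.0901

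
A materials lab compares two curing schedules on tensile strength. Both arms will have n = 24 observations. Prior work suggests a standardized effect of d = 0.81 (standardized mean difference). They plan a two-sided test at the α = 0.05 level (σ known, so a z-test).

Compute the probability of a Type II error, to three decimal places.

Noncentrality parameter: δ = d·√(n/2) = 0.81 × √(24/2) = 2.8059
Two-sided α = 0.05 → critical value z_{0.025} = 1.960.
Power = Φ(δ − 1.960) + Φ(−δ − 1.960) = Φ(0.846) + Φ(-4.766) = 0.8012 + 0.0000 = 0.8012.
Type II error: β = 1 − power = 1 − 0.8012 = 0.1988.

β ≈ 0.199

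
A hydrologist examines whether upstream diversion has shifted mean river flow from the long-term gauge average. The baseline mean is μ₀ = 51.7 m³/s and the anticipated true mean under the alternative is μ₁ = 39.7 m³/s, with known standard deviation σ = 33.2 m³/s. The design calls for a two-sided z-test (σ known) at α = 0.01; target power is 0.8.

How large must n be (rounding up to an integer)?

Standardized effect: d = |μ₁ − μ₀| / σ = |39.7 − 51.7| / 33.2 = 0.3614
Set Φ(δ − 2.576) = 0.8; then δ − 2.576 = Φ⁻¹(0.8) = 0.842, giving δ = 3.417.
(Ignoring the negligible lower-tail rejection probability gives the usual closed-form inversion.)
δ = d·√n ⇒ n = (δ/d)² = (3.417 / 0.3614)² = 89.40.
Rounding up, n = 90.

n = 90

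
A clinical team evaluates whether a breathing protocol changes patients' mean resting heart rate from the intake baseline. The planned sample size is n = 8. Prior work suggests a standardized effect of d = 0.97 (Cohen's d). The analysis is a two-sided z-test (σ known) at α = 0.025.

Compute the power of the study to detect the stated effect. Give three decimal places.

Power ≈ 0.692

Noncentrality parameter: δ = d·√n = 0.97 × √8 = 2.7436
Critical value for a two-sided test at α = 0.025: z_{α/2} = 2.241.
Power = Φ(δ − 2.241) + Φ(−δ − 2.241) = Φ(0.502) + Φ(-4.985) = 0.6922 + 0.0000 = 0.6922.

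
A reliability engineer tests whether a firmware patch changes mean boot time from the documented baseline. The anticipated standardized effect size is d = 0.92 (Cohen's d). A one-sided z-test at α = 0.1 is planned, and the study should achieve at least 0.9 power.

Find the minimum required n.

n = 8

Set Φ(δ − 1.282) = 0.9; then δ − 1.282 = Φ⁻¹(0.9) = 1.282, giving δ = 2.563.
δ = d·√n ⇒ n = (δ/d)² = (2.563 / 0.92)² = 7.76.
Round up to the next whole unit.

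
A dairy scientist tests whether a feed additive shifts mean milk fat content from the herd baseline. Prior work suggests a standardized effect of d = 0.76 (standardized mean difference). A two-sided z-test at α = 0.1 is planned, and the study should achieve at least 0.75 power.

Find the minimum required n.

n = 10

Set Φ(δ − 1.645) = 0.75; then δ − 1.645 = Φ⁻¹(0.75) = 0.674, giving δ = 2.319.
(For δ > 0 the lower-tail rejection region contributes negligibly to power, so the one-term inversion is standard.)
δ = d·√n ⇒ n = (δ/d)² = (2.319 / 0.76)² = 9.31.
Round up to the next whole unit.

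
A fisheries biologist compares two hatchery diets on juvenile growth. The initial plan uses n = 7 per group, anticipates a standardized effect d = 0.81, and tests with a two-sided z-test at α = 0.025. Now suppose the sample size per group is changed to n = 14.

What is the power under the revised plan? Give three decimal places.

Power ≈ 0.461

With n = 14 per group: δ = d·√(n/2) = 0.81 × √(14/2) = 2.1431. Critical value z_{0.0125} = 2.241.
Revised power = Φ(δ − 2.241) + Φ(−δ − 2.241) = Φ(-0.098) + Φ(-4.384) = 0.4608 + 0.0000 = 0.4608.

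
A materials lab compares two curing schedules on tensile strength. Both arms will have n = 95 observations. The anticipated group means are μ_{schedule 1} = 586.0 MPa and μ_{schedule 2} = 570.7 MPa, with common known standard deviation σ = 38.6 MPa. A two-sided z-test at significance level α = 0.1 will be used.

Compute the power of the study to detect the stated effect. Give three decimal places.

Standardized effect: d = |μ_{schedule 1} − μ_{schedule 2}| / σ = |586.0 − 570.7| / 38.6 = 0.3964
Noncentrality parameter: δ = d·√(n/2) = 0.3964 × √(95/2) = 2.7318
Two-sided α = 0.1 → critical value z_{0.05} = 1.645.
Power = Φ(δ − 1.645) + Φ(−δ − 1.645) = Φ(1.087) + Φ(-4.377) = 0.8615 + 0.0000 = 0.8615.

Power ≈ 0.861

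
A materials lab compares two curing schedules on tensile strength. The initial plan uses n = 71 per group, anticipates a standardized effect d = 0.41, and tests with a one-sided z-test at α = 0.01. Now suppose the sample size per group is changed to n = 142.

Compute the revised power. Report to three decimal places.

With n = 142 per group: δ = d·√(n/2) = 0.41 × √(142/2) = 3.4547. Critical value z_{0.01} = 2.326.
Revised power = Φ(δ − 2.326) = Φ(1.128) = 0.8704.

Power ≈ 0.870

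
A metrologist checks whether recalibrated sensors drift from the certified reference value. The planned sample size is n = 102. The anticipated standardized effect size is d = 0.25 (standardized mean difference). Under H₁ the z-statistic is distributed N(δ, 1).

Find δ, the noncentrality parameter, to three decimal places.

δ ≈ 2.525

The noncentrality parameter scales effect size by the design's sample-size factor: δ = d·√n = 0.25 × √102 = 2.5249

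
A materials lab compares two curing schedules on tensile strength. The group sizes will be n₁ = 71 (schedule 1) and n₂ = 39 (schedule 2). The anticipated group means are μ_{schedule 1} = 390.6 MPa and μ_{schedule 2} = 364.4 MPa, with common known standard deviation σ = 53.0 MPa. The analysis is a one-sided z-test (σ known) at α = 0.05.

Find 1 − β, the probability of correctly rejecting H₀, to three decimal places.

Standardized effect: d = |μ_{schedule 1} − μ_{schedule 2}| / σ = |390.6 − 364.4| / 53.0 = 0.4943
Noncentrality parameter: δ = d / √(1/n₁ + 1/n₂) = 0.4943 / √(1/71 + 1/39) = 2.4802
One-sided α = 0.05 → critical value z_{0.05} = 1.645.
Power = P(Z > 1.645 − δ) = Φ(0.835) = 0.7982.

Power ≈ 0.798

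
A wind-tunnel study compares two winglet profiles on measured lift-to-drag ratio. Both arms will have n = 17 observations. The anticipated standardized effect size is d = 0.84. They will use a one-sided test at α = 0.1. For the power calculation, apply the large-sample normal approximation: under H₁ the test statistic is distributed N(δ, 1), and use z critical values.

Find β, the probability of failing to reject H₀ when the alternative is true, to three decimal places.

Noncentrality parameter: δ = d·√(n/2) = 0.84 × √(17/2) = 2.4490
Critical value for a one-sided test at α = 0.1: z_α = 1.282.
Power = P(Z > 1.282 − δ) = Φ(1.167) = 0.8785.
Type II error: β = 1 − power = 1 − 0.8785 = 0.1215.

β ≈ 0.122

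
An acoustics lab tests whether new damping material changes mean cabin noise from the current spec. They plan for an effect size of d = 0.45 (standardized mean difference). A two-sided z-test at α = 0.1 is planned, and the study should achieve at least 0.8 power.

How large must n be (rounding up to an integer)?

n = 31

Set Φ(δ − 1.645) = 0.8; then δ − 1.645 = Φ⁻¹(0.8) = 0.842, giving δ = 2.486.
(The Φ(−δ − z_{α/2}) term is vanishingly small for δ > 0 and is dropped in the standard sample-size formula.)
δ = d·√n ⇒ n = (δ/d)² = (2.486 / 0.45)² = 30.53.
Round up to the next whole unit.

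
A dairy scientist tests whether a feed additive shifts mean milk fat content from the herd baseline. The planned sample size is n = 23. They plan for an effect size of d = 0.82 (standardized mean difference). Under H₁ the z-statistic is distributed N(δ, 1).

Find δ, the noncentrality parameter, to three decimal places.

δ ≈ 3.933

The noncentrality parameter scales effect size by the design's sample-size factor: δ = d·√n = 0.82 × √23 = 3.9326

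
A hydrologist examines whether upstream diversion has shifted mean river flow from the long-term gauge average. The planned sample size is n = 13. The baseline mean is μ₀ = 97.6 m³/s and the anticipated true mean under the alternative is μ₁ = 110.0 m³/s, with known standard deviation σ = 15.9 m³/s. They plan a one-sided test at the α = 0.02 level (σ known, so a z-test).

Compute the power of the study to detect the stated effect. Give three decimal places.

Standardized effect: d = |μ₁ − μ₀| / σ = |110.0 − 97.6| / 15.9 = 0.7799
Noncentrality parameter: δ = d·√n = 0.7799 × √13 = 2.8119
Critical value for a one-sided test at α = 0.02: z_α = 2.054.
Power = Φ(δ − 2.054) = Φ(0.758) = 0.7758.

Power ≈ 0.776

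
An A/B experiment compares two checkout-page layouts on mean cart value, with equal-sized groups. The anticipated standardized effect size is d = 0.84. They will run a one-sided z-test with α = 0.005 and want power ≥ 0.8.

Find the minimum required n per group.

Set Φ(δ − 2.576) = 0.8; then δ − 2.576 = Φ⁻¹(0.8) = 0.842, giving δ = 3.417.
δ = d·√(n/2) ⇒ n = 2(δ/d)² = 2 × (3.417 / 0.84)² = 33.10.
Round up to the next whole unit.

n = 34 per group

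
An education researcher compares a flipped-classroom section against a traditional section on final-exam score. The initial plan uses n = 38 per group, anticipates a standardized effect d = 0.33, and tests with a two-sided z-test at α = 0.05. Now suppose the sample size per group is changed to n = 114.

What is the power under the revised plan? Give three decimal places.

Power ≈ 0.702

With n = 114 per group: δ = d·√(n/2) = 0.33 × √(114/2) = 2.4914. Critical value z_{0.025} = 1.960.
Revised power = Φ(δ − 1.960) + Φ(−δ − 1.960) = Φ(0.531) + Φ(-4.451) = 0.7025 + 0.0000 = 0.7025.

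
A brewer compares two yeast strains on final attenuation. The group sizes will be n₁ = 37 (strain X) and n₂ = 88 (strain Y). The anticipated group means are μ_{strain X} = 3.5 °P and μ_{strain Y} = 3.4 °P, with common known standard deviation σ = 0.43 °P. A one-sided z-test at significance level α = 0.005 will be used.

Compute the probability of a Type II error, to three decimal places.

β ≈ 0.918

Standardized effect: d = |μ_{strain X} − μ_{strain Y}| / σ = |3.5 − 3.4| / 0.43 = 0.2326
Noncentrality parameter: δ = d / √(1/n₁ + 1/n₂) = 0.2326 / √(1/37 + 1/88) = 1.1869
Critical value for a one-sided test at α = 0.005: z_α = 2.576.
Power = Φ(δ − 2.576) = Φ(-1.389) = 0.0824.
Type II error: β = 1 − power = 1 − 0.0824 = 0.9176.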